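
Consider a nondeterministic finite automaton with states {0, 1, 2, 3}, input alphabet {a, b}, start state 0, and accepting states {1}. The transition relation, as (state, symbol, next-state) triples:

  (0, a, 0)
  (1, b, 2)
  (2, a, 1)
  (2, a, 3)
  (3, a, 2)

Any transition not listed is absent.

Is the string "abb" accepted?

Start in {0}.
Read 'a': 0→{0}; now {0}.
Read 'b': 0→∅; now ∅.
The set is empty and remains empty for the remaining 1 symbol.
The final set ∅ contains no accepting state.

No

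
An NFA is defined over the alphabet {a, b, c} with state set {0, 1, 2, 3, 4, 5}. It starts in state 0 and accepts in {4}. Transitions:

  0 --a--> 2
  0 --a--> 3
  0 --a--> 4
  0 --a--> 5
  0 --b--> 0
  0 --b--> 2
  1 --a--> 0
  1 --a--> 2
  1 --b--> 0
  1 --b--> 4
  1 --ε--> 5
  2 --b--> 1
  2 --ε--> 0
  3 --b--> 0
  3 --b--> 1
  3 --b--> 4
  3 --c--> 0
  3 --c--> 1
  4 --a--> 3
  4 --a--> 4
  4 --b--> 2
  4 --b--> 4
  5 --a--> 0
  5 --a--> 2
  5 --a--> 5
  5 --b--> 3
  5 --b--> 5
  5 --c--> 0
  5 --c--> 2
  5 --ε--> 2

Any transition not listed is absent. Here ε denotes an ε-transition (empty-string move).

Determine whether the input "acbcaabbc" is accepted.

No

Start in {0}.
Read 'a': 0→{2, 3, 4, 5}; union {2, 3, 4, 5}; ε-closure = {0, 2, 3, 4, 5}.
Read 'c': 0→∅, 2→∅, 3→{0, 1}, 4→∅, 5→{0, 2}; union {0, 1, 2}; ε-closure = {0, 1, 2, 5}.
Read 'b': 0→{0, 2}, 1→{0, 4}, 2→{1}, 5→{3, 5}; now {0, 1, 2, 3, 4, 5}.
Read 'c': 0→∅, 1→∅, 2→∅, 3→{0, 1}, 4→∅, 5→{0, 2}; union {0, 1, 2}; ε-closure = {0, 1, 2, 5}.
Read 'a': 0→{2, 3, 4, 5}, 1→{0, 2}, 2→∅, 5→{0, 2, 5}; now {0, 2, 3, 4, 5}.
Read 'a': 0→{2, 3, 4, 5}, 2→∅, 3→∅, 4→{3, 4}, 5→{0, 2, 5}; now {0, 2, 3, 4, 5}.
Read 'b': 0→{0, 2}, 2→{1}, 3→{0, 1, 4}, 4→{2, 4}, 5→{3, 5}; now {0, 1, 2, 3, 4, 5}.
Read 'b': 0→{0, 2}, 1→{0, 4}, 2→{1}, 3→{0, 1, 4}, 4→{2, 4}, 5→{3, 5}; now {0, 1, 2, 3, 4, 5}.
Read 'c': 0→∅, 1→∅, 2→∅, 3→{0, 1}, 4→∅, 5→{0, 2}; union {0, 1, 2}; ε-closure = {0, 1, 2, 5}.
The final set {0, 1, 2, 5} contains no accepting state.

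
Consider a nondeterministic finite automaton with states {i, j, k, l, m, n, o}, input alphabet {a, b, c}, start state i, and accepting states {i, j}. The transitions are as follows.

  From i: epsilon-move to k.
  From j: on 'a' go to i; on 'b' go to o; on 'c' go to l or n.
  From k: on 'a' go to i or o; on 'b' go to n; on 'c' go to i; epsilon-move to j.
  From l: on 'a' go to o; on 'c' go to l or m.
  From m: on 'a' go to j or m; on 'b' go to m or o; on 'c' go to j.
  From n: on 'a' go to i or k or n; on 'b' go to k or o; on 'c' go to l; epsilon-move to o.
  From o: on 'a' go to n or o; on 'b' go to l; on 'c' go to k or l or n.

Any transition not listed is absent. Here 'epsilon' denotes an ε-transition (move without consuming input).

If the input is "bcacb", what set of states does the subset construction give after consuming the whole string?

{j, k, l, n, o}

Start: ε-closure({i}) = {i, j, k}.
Read 'b': i→∅, j→{o}, k→{n}; now {n, o}.
Read 'c': n→{l}, o→{k, l, n}; union {k, l, n}; ε-closure = {j, k, l, n, o}.
Read 'a': j→{i}, k→{i, o}, l→{o}, n→{i, k, n}, o→{n, o}; union {i, k, n, o}; ε-closure = {i, j, k, n, o}.
Read 'c': i→∅, j→{l, n}, k→{i}, n→{l}, o→{k, l, n}; union {i, k, l, n}; ε-closure = {i, j, k, l, n, o}.
Read 'b': i→∅, j→{o}, k→{n}, l→∅, n→{k, o}, o→{l}; union {k, l, n, o}; ε-closure = {j, k, l, n, o}.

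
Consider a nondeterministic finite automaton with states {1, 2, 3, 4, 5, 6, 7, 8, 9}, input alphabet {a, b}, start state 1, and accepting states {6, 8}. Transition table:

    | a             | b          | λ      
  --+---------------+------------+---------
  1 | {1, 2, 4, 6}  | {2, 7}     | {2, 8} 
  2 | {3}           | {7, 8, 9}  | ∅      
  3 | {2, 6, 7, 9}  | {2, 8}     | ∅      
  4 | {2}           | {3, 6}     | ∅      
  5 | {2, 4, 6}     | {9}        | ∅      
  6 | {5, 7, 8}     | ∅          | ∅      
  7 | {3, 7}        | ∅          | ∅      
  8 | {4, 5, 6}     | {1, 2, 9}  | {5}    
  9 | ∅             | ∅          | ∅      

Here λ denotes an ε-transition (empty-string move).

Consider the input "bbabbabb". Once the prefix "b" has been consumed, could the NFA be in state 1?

Yes

Start: ε-closure({1}) = {1, 2, 5, 8}.
Read 'b': 1→{2, 7}, 2→{7, 8, 9}, 5→{9}, 8→{1, 2, 9}; union {1, 2, 7, 8, 9}; ε-closure = {1, 2, 5, 7, 8, 9}.
State 1 is in {1, 2, 5, 7, 8, 9}.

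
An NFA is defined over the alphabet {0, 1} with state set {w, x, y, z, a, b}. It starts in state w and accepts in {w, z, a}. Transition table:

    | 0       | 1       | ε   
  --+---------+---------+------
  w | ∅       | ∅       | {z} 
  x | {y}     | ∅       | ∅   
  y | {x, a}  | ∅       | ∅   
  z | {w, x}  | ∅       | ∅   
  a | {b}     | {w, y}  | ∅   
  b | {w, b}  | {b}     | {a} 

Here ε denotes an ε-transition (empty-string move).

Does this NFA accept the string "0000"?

Start: ε-closure({w}) = {w, z}.
Read '0': {w, z} → {w, x, z}.
Read '0': {w, x, z} → {w, x, y, z}.
Read '0': {w, x, y, z} → {w, x, y, z, a}.
Read '0': {w, x, y, z, a} → {w, x, y, z, a, b}.
The final set {w, x, y, z, a, b} contains the accepting states w, z, a.

Yes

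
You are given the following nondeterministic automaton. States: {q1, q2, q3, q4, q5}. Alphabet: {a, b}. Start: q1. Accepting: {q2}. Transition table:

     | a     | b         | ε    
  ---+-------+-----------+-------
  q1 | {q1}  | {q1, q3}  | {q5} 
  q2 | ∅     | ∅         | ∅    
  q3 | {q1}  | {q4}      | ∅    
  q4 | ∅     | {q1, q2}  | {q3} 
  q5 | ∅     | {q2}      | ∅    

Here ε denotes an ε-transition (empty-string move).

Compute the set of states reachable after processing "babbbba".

Start: ε-closure({q1}) = {q1, q5}.
Read 'b': {q1, q5} → {q1, q2, q3, q5}.
Read 'a': {q1, q2, q3, q5} → {q1, q5}.
Read 'b': {q1, q5} → {q1, q2, q3, q5}.
Read 'b': {q1, q2, q3, q5} → {q1, q2, q3, q4, q5}.
Read 'b': {q1, q2, q3, q4, q5} → {q1, q2, q3, q4, q5}.
Read 'b': {q1, q2, q3, q4, q5} → {q1, q2, q3, q4, q5}.
Read 'a': {q1, q2, q3, q4, q5} → {q1, q5}.

{q1, q5}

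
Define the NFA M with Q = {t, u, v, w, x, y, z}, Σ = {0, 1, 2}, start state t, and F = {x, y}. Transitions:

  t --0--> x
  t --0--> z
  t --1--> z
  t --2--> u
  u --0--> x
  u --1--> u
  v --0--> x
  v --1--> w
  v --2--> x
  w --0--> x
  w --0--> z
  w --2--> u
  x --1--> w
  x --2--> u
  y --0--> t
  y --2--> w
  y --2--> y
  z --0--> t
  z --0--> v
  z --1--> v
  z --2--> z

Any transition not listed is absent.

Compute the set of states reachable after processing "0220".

{t, v}

Start in {t}.
Read '0': t→{x, z}; now {x, z}.
Read '2': x→{u}, z→{z}; now {u, z}.
Read '2': u→∅, z→{z}; now {z}.
Read '0': z→{t, v}; now {t, v}.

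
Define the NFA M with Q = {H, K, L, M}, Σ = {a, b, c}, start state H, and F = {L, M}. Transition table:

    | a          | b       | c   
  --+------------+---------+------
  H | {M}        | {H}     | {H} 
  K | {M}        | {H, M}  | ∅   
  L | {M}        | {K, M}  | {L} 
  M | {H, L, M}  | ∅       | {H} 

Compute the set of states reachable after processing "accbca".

{M}

Start in {H}.
Read 'a': {H} → {M}.
Read 'c': {M} → {H}.
Read 'c': {H} → {H}.
Read 'b': {H} → {H}.
Read 'c': {H} → {H}.
Read 'a': {H} → {M}.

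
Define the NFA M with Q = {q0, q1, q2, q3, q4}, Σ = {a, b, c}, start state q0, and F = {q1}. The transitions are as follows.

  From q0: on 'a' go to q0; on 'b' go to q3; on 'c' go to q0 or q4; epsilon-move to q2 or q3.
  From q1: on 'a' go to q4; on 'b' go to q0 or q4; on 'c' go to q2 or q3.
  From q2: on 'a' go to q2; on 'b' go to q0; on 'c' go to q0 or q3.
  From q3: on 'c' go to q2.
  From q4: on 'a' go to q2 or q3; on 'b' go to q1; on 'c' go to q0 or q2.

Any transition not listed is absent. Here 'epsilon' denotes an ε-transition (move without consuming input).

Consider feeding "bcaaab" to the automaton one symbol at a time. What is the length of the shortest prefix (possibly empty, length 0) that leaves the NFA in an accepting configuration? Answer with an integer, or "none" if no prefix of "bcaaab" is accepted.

Start: ε-closure({q0}) = {q0, q2, q3}.
Read 'b': {q0, q2, q3} → {q0, q2, q3}.
Read 'c': {q0, q2, q3} → {q0, q2, q3, q4}.
Read 'a': {q0, q2, q3, q4} → {q0, q2, q3}.
Read 'a': {q0, q2, q3} → {q0, q2, q3}.
Read 'a': {q0, q2, q3} → {q0, q2, q3}.
Read 'b': {q0, q2, q3} → {q0, q2, q3}.
No reachable set along the way intersects F.

none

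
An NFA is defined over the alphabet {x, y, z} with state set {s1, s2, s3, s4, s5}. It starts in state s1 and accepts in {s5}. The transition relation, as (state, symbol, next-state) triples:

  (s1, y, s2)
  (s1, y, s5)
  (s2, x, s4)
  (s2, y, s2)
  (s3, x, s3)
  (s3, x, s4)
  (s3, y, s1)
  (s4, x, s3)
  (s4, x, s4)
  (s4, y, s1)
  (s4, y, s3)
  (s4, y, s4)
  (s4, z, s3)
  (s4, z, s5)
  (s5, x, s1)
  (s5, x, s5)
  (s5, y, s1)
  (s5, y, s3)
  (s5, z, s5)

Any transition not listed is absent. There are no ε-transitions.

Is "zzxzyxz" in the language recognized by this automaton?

No

Start in {s1}.
Read 'z': s1→∅; now ∅.
The set is empty and remains empty for the remaining 6 symbols.
The final set ∅ contains no accepting state.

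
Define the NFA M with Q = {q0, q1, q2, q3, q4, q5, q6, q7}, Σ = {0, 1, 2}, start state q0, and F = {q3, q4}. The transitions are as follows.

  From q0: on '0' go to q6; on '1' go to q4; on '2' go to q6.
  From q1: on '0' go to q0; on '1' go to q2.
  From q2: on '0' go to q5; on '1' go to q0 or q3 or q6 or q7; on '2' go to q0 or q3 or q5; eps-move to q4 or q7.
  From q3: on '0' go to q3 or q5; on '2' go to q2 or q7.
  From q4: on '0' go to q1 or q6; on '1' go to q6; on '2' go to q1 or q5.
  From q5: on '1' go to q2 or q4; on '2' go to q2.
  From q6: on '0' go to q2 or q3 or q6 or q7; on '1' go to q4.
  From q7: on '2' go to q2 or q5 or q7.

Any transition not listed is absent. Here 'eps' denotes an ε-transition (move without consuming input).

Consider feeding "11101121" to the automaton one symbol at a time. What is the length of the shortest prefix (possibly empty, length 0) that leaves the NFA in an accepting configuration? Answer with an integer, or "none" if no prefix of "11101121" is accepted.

Start in {q0}.
Read '1': q0→{q4}; now {q4}.
None of the earlier sets intersect F, but {q4} does.

1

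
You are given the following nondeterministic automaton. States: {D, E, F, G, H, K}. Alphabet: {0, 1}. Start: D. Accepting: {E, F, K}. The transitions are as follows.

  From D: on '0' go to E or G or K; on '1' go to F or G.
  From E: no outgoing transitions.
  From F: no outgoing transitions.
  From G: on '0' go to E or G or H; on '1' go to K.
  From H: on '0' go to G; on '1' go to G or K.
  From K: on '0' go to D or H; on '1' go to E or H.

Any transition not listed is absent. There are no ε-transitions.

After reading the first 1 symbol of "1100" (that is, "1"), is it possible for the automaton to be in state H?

Start in {D}.
Read '1': {D} → {F, G}.
State H is not in {F, G}.

No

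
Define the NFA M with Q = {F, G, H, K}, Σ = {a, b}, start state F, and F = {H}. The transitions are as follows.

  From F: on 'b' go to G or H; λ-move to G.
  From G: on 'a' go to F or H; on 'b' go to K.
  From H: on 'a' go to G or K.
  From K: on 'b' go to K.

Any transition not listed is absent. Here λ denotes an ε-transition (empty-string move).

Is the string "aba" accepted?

Yes

Start: ε-closure({F}) = {F, G}.
Read 'a': {F, G} → {F, G, H}.
Read 'b': {F, G, H} → {G, H, K}.
Read 'a': {G, H, K} → {F, G, H, K}.
The final set {F, G, H, K} contains the accepting state H.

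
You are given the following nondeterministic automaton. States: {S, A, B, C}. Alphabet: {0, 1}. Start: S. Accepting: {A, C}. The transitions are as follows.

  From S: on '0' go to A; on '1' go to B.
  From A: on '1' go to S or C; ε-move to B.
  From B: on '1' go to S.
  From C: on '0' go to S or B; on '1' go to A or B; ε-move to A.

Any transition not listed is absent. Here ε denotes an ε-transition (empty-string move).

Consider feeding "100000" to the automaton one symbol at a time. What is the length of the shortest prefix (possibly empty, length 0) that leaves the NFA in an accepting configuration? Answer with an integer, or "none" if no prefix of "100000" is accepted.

none

Start in {S}.
Read '1': {S} → {B}.
Read '0': {B} → ∅.
The set is empty and remains empty for the remaining 4 symbols.
No reachable set along the way intersects F.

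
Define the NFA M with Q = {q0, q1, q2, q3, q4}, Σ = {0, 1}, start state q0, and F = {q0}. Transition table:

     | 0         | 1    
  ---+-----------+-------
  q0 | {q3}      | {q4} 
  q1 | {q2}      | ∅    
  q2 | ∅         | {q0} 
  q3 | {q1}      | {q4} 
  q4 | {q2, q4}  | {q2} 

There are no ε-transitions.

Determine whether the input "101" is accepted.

Start in {q0}.
Read '1': {q0} → {q4}.
Read '0': {q4} → {q2, q4}.
Read '1': {q2, q4} → {q0, q2}.
The final set {q0, q2} contains the accepting state q0.

Yes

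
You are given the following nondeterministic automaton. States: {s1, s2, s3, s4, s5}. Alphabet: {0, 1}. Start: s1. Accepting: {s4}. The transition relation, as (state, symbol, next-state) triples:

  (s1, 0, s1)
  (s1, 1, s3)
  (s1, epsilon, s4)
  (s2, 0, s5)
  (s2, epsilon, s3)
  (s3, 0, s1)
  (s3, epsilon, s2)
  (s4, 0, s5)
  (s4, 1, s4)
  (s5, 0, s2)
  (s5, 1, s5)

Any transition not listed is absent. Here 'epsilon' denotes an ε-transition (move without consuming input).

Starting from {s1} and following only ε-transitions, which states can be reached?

{s1, s4}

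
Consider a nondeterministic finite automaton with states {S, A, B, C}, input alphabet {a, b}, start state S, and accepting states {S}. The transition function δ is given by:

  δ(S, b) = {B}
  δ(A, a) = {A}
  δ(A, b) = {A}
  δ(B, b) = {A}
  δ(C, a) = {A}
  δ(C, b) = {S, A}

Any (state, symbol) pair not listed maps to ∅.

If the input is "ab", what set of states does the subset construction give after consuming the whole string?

Start in {S}.
Read 'a': {S} → ∅.
The set is empty and remains empty for the remaining 1 symbol.

∅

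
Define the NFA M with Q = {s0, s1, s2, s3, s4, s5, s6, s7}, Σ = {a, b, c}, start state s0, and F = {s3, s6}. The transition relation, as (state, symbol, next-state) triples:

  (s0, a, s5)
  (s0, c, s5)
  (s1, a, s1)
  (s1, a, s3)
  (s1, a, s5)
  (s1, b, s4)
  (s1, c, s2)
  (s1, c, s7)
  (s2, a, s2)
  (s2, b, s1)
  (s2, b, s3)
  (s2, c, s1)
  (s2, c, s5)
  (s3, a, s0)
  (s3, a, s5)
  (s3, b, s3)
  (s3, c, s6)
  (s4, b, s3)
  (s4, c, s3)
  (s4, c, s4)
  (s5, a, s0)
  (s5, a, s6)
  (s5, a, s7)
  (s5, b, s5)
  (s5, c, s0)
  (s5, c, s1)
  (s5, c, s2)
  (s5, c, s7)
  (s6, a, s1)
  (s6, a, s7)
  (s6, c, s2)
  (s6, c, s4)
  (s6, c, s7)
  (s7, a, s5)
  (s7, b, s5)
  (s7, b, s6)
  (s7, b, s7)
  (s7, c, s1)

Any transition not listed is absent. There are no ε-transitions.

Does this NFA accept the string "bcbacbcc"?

No

Start in {s0}.
Read 'b': {s0} → ∅.
The set is empty and remains empty for the remaining 7 symbols.
The final set ∅ contains no accepting state.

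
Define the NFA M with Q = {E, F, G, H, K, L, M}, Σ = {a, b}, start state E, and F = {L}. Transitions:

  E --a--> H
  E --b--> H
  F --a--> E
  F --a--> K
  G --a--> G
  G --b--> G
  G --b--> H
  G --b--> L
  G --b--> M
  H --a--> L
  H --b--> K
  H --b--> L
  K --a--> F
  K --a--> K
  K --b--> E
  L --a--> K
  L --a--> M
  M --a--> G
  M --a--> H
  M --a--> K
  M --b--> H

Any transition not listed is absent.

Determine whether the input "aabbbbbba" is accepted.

Start in {E}.
Read 'a': E→{H}; now {H}.
Read 'a': H→{L}; now {L}.
Read 'b': L→∅; now ∅.
The set is empty and remains empty for the remaining 6 symbols.
The final set ∅ contains no accepting state.

No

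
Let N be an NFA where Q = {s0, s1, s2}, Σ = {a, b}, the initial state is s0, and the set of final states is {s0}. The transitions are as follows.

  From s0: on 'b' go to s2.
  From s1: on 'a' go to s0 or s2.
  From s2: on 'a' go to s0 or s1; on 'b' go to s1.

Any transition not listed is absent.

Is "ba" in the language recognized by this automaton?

Start in {s0}.
Read 'b': s0→{s2}; now {s2}.
Read 'a': s2→{s0, s1}; now {s0, s1}.
The final set {s0, s1} contains the accepting state s0.

Yes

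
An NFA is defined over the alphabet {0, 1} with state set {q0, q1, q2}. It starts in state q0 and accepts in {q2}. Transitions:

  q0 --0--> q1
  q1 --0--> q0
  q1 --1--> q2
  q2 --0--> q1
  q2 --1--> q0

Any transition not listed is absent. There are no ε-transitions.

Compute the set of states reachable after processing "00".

Start in {q0}.
Read '0': {q0} → {q1}.
Read '0': {q1} → {q0}.

{q0}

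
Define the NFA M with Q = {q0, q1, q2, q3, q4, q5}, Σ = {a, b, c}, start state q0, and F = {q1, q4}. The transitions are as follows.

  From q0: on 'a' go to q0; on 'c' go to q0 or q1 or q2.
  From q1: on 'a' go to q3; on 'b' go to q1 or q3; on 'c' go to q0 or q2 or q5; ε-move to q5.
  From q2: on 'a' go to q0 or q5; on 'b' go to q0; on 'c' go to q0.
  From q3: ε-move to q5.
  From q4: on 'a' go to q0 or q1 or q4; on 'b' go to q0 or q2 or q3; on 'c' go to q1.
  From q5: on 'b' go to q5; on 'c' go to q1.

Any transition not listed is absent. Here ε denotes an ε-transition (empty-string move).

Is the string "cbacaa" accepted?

No

Start in {q0}.
Read 'c': {q0} → {q0, q1, q2, q5}.
Read 'b': {q0, q1, q2, q5} → {q0, q1, q3, q5}.
Read 'a': {q0, q1, q3, q5} → {q0, q3, q5}.
Read 'c': {q0, q3, q5} → {q0, q1, q2, q5}.
Read 'a': {q0, q1, q2, q5} → {q0, q3, q5}.
Read 'a': {q0, q3, q5} → {q0}.
The final set {q0} contains no accepting state.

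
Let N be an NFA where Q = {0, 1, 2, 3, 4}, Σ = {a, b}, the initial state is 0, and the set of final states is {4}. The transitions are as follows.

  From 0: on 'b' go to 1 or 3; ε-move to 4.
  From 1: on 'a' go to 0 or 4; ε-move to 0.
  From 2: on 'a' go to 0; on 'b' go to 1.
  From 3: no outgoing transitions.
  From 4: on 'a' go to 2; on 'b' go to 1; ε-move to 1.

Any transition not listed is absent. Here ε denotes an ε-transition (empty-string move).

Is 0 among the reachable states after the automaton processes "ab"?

Start: ε-closure({0}) = {0, 1, 4}.
Read 'a': {0, 1, 4} → {0, 1, 2, 4}.
Read 'b': {0, 1, 2, 4} → {0, 1, 3, 4}.
State 0 is in {0, 1, 3, 4}.

Yes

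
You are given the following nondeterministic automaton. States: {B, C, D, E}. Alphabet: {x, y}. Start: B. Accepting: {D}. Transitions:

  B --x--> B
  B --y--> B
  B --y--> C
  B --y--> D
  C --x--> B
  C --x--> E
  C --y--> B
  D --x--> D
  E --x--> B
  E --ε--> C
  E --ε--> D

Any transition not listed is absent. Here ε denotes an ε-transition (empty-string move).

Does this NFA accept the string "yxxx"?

Yes

Start in {B}.
Read 'y': B→{B, C, D}; now {B, C, D}.
Read 'x': B→{B}, C→{B, E}, D→{D}; union {B, D, E}; ε-closure = {B, C, D, E}.
Read 'x': B→{B}, C→{B, E}, D→{D}, E→{B}; union {B, D, E}; ε-closure = {B, C, D, E}.
Read 'x': B→{B}, C→{B, E}, D→{D}, E→{B}; union {B, D, E}; ε-closure = {B, C, D, E}.
The final set {B, C, D, E} contains the accepting state D.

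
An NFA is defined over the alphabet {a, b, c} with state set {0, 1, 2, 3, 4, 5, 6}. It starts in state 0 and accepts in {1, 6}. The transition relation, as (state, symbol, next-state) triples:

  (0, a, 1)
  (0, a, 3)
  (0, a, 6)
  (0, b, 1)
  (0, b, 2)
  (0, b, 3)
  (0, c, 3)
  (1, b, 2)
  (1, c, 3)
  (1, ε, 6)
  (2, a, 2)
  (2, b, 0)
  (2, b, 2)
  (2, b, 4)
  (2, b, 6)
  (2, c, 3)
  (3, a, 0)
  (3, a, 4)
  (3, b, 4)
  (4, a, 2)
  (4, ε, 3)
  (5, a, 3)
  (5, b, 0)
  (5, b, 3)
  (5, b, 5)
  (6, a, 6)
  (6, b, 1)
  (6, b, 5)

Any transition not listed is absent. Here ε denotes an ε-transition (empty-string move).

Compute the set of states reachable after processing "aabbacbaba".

Start in {0}.
Read 'a': 0→{1, 3, 6}; now {1, 3, 6}.
Read 'a': 1→∅, 3→{0, 4}, 6→{6}; union {0, 4, 6}; ε-closure = {0, 3, 4, 6}.
Read 'b': 0→{1, 2, 3}, 3→{4}, 4→∅, 6→{1, 5}; union {1, 2, 3, 4, 5}; ε-closure = {1, 2, 3, 4, 5, 6}.
Read 'b': 1→{2}, 2→{0, 2, 4, 6}, 3→{4}, 4→∅, 5→{0, 3, 5}, 6→{1, 5}; now {0, 1, 2, 3, 4, 5, 6}.
Read 'a': 0→{1, 3, 6}, 1→∅, 2→{2}, 3→{0, 4}, 4→{2}, 5→{3}, 6→{6}; now {0, 1, 2, 3, 4, 6}.
Read 'c': 0→{3}, 1→{3}, 2→{3}, 3→∅, 4→∅, 6→∅; now {3}.
Read 'b': 3→{4}; union {4}; ε-closure = {3, 4}.
Read 'a': 3→{0, 4}, 4→{2}; union {0, 2, 4}; ε-closure = {0, 2, 3, 4}.
Read 'b': 0→{1, 2, 3}, 2→{0, 2, 4, 6}, 3→{4}, 4→∅; now {0, 1, 2, 3, 4, 6}.
Read 'a': 0→{1, 3, 6}, 1→∅, 2→{2}, 3→{0, 4}, 4→{2}, 6→{6}; now {0, 1, 2, 3, 4, 6}.

{0, 1, 2, 3, 4, 6}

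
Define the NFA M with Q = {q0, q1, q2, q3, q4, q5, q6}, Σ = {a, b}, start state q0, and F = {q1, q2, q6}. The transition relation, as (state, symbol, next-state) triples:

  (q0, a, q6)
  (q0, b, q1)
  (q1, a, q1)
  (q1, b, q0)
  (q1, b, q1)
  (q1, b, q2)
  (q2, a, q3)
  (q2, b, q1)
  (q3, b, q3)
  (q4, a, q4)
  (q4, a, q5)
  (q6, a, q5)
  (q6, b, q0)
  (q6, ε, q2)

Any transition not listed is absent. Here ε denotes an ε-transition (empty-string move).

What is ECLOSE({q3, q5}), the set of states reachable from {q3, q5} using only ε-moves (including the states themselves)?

{q3, q5}

Begin with {q3, q5}.
No ε-moves leave this set, so the closure equals the set itself.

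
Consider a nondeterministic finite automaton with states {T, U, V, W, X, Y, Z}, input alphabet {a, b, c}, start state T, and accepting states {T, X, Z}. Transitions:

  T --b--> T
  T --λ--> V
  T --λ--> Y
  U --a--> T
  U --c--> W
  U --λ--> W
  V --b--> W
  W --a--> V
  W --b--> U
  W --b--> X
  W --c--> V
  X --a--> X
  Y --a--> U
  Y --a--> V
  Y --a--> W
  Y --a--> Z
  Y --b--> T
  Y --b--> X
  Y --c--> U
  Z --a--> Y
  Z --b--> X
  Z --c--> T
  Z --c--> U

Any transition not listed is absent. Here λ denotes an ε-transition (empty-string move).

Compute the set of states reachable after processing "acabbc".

{U, V, W}

Start: ε-closure({T}) = {T, V, Y}.
Read 'a': T→∅, V→∅, Y→{U, V, W, Z}; now {U, V, W, Z}.
Read 'c': U→{W}, V→∅, W→{V}, Z→{T, U}; union {T, U, V, W}; ε-closure = {T, U, V, W, Y}.
Read 'a': T→∅, U→{T}, V→∅, W→{V}, Y→{U, V, W, Z}; union {T, U, V, W, Z}; ε-closure = {T, U, V, W, Y, Z}.
Read 'b': T→{T}, U→∅, V→{W}, W→{U, X}, Y→{T, X}, Z→{X}; union {T, U, W, X}; ε-closure = {T, U, V, W, X, Y}.
Read 'b': T→{T}, U→∅, V→{W}, W→{U, X}, X→∅, Y→{T, X}; union {T, U, W, X}; ε-closure = {T, U, V, W, X, Y}.
Read 'c': T→∅, U→{W}, V→∅, W→{V}, X→∅, Y→{U}; now {U, V, W}.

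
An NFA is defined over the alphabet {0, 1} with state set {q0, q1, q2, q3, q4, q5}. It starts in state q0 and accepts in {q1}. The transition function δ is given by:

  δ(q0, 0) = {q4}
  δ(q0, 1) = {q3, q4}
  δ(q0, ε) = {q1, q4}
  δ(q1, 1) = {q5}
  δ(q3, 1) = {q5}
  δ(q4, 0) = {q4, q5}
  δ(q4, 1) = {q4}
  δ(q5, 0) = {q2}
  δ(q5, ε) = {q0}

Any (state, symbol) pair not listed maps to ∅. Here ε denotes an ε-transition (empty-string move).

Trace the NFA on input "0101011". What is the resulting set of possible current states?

{q0, q1, q3, q4, q5}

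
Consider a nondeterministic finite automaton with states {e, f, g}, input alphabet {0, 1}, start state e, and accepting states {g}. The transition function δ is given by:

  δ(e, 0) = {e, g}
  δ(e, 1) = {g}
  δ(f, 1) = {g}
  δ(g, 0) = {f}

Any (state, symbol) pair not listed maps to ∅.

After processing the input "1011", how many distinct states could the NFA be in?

0

Start in {e}.
Read '1': {e} → {g}.
Read '0': {g} → {f}.
Read '1': {f} → {g}.
Read '1': {g} → ∅.
That set has 0 states.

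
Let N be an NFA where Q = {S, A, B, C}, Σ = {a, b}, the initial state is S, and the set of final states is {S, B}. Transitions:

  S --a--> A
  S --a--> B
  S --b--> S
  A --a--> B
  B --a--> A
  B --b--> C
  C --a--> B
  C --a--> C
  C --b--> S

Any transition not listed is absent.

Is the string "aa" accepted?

Yes

Start in {S}.
Read 'a': {S} → {A, B}.
Read 'a': {A, B} → {A, B}.
The final set {A, B} contains the accepting state B.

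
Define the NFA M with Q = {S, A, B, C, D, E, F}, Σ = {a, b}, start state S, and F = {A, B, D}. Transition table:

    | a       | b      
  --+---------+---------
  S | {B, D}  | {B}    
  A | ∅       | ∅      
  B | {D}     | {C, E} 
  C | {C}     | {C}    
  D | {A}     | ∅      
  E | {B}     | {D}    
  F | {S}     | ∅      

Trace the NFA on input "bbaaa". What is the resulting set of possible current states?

{A, C}

Start in {S}.
Read 'b': S→{B}; now {B}.
Read 'b': B→{C, E}; now {C, E}.
Read 'a': C→{C}, E→{B}; now {B, C}.
Read 'a': B→{D}, C→{C}; now {C, D}.
Read 'a': C→{C}, D→{A}; now {A, C}.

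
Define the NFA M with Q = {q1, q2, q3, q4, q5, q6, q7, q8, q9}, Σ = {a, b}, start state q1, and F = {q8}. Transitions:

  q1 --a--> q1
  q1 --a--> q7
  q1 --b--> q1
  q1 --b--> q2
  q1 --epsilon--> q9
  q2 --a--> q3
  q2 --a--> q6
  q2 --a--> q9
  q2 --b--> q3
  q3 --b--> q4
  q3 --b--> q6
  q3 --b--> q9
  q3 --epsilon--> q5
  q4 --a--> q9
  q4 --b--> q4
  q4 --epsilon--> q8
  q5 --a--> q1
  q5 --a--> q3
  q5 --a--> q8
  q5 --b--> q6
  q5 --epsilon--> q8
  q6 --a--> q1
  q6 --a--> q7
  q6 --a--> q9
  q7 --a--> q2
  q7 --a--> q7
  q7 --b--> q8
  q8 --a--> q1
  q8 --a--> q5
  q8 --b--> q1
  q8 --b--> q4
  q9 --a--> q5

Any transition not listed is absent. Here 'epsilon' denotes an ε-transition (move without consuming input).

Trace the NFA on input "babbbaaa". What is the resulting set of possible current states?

Start: ε-closure({q1}) = {q1, q9}.
Read 'b': q1→{q1, q2}, q9→∅; union {q1, q2}; ε-closure = {q1, q2, q9}.
Read 'a': q1→{q1, q7}, q2→{q3, q6, q9}, q9→{q5}; union {q1, q3, q5, q6, q7, q9}; ε-closure = {q1, q3, q5, q6, q7, q8, q9}.
Read 'b': q1→{q1, q2}, q3→{q4, q6, q9}, q5→{q6}, q6→∅, q7→{q8}, q8→{q1, q4}, q9→∅; now {q1, q2, q4, q6, q8, q9}.
Read 'b': q1→{q1, q2}, q2→{q3}, q4→{q4}, q6→∅, q8→{q1, q4}, q9→∅; union {q1, q2, q3, q4}; ε-closure = {q1, q2, q3, q4, q5, q8, q9}.
Read 'b': q1→{q1, q2}, q2→{q3}, q3→{q4, q6, q9}, q4→{q4}, q5→{q6}, q8→{q1, q4}, q9→∅; union {q1, q2, q3, q4, q6, q9}; ε-closure = {q1, q2, q3, q4, q5, q6, q8, q9}.
Read 'a': q1→{q1, q7}, q2→{q3, q6, q9}, q3→∅, q4→{q9}, q5→{q1, q3, q8}, q6→{q1, q7, q9}, q8→{q1, q5}, q9→{q5}; now {q1, q3, q5, q6, q7, q8, q9}.
Read 'a': q1→{q1, q7}, q3→∅, q5→{q1, q3, q8}, q6→{q1, q7, q9}, q7→{q2, q7}, q8→{q1, q5}, q9→{q5}; now {q1, q2, q3, q5, q7, q8, q9}.
Read 'a': q1→{q1, q7}, q2→{q3, q6, q9}, q3→∅, q5→{q1, q3, q8}, q7→{q2, q7}, q8→{q1, q5}, q9→{q5}; now {q1, q2, q3, q5, q6, q7, q8, q9}.

{q1, q2, q3, q5, q6, q7, q8, q9}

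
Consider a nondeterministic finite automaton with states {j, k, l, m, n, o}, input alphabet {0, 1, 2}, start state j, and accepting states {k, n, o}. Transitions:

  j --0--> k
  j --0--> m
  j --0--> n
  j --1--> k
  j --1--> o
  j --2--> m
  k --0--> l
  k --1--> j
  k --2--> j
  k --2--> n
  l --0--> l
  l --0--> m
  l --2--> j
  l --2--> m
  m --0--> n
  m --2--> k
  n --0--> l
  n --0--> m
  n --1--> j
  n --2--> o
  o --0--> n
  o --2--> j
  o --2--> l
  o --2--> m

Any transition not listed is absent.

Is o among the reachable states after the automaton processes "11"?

No

Start in {j}.
Read '1': {j} → {k, o}.
Read '1': {k, o} → {j}.
State o is not in {j}.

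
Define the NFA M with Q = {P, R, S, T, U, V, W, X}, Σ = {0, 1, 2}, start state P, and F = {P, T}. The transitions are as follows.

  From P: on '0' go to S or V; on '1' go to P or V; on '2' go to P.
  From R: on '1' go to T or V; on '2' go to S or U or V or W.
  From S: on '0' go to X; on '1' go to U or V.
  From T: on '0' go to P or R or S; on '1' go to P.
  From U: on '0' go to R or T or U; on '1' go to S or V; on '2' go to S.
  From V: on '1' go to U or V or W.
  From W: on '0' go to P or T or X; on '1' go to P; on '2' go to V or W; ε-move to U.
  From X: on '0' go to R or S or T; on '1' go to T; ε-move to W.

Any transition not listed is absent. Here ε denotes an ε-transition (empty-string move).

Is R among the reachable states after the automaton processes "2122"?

No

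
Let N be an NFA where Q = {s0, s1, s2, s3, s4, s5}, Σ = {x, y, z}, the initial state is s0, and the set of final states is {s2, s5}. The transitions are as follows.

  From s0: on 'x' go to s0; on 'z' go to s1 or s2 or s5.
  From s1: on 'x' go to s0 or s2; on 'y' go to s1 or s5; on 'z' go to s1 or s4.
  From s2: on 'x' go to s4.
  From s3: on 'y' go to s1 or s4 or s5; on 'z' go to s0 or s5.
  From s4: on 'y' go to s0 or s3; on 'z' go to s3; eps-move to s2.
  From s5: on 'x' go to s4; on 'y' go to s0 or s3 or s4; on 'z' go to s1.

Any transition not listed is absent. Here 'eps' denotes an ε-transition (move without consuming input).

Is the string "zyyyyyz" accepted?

Start in {s0}.
Read 'z': {s0} → {s1, s2, s5}.
Read 'y': {s1, s2, s5} → {s0, s1, s2, s3, s4, s5}.
Read 'y': {s0, s1, s2, s3, s4, s5} → {s0, s1, s2, s3, s4, s5}.
Read 'y': {s0, s1, s2, s3, s4, s5} → {s0, s1, s2, s3, s4, s5}.
Read 'y': {s0, s1, s2, s3, s4, s5} → {s0, s1, s2, s3, s4, s5}.
Read 'y': {s0, s1, s2, s3, s4, s5} → {s0, s1, s2, s3, s4, s5}.
Read 'z': {s0, s1, s2, s3, s4, s5} → {s0, s1, s2, s3, s4, s5}.
The final set {s0, s1, s2, s3, s4, s5} contains the accepting states s2, s5.

Yes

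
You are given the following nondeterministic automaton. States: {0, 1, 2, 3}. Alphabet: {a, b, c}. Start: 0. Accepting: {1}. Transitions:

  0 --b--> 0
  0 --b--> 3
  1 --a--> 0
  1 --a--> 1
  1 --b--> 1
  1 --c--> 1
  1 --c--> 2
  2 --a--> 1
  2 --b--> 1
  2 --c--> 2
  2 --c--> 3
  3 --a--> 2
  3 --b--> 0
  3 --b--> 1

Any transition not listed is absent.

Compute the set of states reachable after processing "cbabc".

Start in {0}.
Read 'c': 0→∅; now ∅.
The set is empty and remains empty for the remaining 4 symbols.

∅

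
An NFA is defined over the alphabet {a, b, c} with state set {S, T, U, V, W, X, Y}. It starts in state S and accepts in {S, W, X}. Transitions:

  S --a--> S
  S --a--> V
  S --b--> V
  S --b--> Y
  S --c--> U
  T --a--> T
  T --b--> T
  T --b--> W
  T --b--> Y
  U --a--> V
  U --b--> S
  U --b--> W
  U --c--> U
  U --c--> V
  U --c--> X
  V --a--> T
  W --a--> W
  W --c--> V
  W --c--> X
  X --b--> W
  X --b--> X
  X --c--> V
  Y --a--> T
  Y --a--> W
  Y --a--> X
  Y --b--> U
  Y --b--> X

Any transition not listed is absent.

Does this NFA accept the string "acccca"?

Start in {S}.
Read 'a': S→{S, V}; now {S, V}.
Read 'c': S→{U}, V→∅; now {U}.
Read 'c': U→{U, V, X}; now {U, V, X}.
Read 'c': U→{U, V, X}, V→∅, X→{V}; now {U, V, X}.
Read 'c': U→{U, V, X}, V→∅, X→{V}; now {U, V, X}.
Read 'a': U→{V}, V→{T}, X→∅; now {T, V}.
The final set {T, V} contains no accepting state.

No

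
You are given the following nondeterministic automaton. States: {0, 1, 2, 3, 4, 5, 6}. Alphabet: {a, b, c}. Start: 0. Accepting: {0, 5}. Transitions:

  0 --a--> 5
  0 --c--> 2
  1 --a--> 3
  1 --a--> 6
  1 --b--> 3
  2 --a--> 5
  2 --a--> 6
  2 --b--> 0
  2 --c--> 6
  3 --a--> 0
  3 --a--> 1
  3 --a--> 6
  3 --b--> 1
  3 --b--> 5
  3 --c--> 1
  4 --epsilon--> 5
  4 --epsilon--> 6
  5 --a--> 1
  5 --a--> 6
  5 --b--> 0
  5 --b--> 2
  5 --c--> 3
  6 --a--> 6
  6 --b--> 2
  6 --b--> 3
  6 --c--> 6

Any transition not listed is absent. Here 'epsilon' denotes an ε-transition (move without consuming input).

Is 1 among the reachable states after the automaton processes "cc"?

Start in {0}.
Read 'c': 0→{2}; now {2}.
Read 'c': 2→{6}; now {6}.
State 1 is not in {6}.

No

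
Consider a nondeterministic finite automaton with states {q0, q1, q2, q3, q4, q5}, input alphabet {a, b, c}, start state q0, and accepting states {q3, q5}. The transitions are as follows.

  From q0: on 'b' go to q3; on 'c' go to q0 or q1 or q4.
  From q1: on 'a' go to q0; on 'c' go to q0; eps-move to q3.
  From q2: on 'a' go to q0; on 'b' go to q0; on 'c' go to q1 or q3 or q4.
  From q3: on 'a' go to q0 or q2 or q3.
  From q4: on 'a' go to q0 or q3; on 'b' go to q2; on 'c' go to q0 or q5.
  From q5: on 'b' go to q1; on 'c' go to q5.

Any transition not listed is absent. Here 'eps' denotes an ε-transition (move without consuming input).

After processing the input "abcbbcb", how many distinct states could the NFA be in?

Start in {q0}.
Read 'a': {q0} → ∅.
The set is empty and remains empty for the remaining 6 symbols.
That set has 0 states.

0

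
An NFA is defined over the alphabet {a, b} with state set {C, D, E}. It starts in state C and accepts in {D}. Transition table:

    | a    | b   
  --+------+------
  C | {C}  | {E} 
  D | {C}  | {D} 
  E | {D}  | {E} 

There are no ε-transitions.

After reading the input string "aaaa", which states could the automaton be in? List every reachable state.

{C}

Start in {C}.
Read 'a': C→{C}; now {C}.
Read 'a': C→{C}; now {C}.
Read 'a': C→{C}; now {C}.
Read 'a': C→{C}; now {C}.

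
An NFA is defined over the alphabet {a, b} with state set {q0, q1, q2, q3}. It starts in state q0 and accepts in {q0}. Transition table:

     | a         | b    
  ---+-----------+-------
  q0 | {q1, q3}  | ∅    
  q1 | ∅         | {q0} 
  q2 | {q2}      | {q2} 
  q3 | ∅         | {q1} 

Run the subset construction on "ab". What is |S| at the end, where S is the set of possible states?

2

Start in {q0}.
Read 'a': {q0} → {q1, q3}.
Read 'b': {q1, q3} → {q0, q1}.
That set has 2 states.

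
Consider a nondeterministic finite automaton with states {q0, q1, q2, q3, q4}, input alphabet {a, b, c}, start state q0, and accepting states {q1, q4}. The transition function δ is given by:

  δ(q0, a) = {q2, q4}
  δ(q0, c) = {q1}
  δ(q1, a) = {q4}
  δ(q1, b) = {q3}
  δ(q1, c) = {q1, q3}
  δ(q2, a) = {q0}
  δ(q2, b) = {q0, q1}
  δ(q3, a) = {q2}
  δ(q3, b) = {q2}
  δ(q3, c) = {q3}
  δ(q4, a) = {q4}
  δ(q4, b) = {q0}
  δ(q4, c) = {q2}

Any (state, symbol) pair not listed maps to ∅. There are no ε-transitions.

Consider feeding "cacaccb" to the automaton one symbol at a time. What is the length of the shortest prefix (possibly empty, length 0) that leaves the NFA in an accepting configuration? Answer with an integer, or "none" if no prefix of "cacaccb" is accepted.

1

Start in {q0}.
Read 'c': q0→{q1}; now {q1}.
None of the earlier sets intersect F, but {q1} does.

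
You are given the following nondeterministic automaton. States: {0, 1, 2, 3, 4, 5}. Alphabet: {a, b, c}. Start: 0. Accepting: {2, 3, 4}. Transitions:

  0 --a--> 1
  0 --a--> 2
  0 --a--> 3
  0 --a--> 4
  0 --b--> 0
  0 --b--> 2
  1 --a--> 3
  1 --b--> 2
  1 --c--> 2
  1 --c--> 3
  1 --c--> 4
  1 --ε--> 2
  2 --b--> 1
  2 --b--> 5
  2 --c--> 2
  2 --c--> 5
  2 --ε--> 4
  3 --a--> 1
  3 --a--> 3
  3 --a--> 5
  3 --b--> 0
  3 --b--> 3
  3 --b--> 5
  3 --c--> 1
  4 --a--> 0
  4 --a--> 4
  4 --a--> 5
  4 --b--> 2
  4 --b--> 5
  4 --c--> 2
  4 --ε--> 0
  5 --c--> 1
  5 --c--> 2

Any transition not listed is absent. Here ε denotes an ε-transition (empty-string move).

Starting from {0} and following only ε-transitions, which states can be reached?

{0}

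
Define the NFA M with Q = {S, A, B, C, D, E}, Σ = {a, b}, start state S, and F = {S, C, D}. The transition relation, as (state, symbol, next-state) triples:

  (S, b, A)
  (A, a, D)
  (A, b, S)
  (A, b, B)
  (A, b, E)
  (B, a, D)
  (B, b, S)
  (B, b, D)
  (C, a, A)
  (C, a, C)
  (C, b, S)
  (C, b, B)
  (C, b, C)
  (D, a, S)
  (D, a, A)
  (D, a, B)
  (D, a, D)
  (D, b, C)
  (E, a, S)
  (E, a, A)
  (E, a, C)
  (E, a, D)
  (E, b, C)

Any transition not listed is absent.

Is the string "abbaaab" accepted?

Start in {S}.
Read 'a': {S} → ∅.
The set is empty and remains empty for the remaining 6 symbols.
The final set ∅ contains no accepting state.

No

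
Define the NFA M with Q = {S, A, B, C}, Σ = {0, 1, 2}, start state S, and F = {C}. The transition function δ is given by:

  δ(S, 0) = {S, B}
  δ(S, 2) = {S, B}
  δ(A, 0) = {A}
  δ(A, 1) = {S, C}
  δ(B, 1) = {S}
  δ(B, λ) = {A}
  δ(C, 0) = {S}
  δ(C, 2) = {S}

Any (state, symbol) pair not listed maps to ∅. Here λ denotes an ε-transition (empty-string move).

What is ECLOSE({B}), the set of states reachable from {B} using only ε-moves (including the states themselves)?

{A, B}

Begin with {B}.
ε-move B → A; add A.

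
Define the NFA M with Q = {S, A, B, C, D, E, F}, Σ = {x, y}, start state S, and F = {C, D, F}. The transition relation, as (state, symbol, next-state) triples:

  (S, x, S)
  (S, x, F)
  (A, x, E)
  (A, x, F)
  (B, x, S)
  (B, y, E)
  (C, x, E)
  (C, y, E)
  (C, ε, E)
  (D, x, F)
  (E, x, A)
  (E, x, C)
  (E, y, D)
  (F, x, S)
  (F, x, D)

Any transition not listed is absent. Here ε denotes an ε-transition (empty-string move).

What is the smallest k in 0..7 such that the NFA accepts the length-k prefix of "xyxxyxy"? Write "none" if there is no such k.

1

Start in {S}.
Read 'x': S→{S, F}; now {S, F}.
None of the earlier sets intersect F, but {S, F} does.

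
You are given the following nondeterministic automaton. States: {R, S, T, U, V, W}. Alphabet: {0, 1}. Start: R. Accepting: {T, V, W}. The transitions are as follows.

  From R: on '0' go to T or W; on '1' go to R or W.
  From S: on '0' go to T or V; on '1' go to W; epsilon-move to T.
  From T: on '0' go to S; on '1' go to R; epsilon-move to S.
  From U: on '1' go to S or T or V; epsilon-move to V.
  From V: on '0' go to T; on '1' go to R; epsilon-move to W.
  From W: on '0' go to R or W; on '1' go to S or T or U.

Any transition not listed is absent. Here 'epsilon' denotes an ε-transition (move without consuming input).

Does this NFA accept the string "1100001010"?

Yes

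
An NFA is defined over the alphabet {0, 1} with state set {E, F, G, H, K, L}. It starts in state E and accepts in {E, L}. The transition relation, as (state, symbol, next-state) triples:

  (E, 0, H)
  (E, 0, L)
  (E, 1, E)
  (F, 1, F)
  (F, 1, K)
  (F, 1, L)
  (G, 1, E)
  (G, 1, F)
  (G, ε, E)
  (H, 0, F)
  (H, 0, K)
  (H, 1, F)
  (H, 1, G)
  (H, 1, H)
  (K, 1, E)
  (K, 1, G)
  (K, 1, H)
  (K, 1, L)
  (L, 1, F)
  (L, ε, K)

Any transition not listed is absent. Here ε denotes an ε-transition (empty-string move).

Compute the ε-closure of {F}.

Begin with {F}.
No ε-moves leave this set, so the closure equals the set itself.

{F}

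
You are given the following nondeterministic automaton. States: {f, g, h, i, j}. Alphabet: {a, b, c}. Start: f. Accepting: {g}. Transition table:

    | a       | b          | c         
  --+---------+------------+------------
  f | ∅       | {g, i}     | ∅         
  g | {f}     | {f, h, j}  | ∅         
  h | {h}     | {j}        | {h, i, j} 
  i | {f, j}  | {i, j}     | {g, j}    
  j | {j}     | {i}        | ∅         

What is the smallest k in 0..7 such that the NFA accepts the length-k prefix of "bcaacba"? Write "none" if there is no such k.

Start in {f}.
Read 'b': {f} → {g, i}.
None of the earlier sets intersect F, but {g, i} does.

1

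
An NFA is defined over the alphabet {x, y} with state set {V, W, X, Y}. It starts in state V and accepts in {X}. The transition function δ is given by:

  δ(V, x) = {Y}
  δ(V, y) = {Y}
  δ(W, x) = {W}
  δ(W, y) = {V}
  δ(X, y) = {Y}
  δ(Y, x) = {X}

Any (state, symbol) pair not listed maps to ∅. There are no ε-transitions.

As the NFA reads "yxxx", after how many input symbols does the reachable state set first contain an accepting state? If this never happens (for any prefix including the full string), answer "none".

2

Start in {V}.
Read 'y': {V} → {Y}.
Read 'x': {Y} → {X}.
None of the earlier sets intersect F, but {X} does.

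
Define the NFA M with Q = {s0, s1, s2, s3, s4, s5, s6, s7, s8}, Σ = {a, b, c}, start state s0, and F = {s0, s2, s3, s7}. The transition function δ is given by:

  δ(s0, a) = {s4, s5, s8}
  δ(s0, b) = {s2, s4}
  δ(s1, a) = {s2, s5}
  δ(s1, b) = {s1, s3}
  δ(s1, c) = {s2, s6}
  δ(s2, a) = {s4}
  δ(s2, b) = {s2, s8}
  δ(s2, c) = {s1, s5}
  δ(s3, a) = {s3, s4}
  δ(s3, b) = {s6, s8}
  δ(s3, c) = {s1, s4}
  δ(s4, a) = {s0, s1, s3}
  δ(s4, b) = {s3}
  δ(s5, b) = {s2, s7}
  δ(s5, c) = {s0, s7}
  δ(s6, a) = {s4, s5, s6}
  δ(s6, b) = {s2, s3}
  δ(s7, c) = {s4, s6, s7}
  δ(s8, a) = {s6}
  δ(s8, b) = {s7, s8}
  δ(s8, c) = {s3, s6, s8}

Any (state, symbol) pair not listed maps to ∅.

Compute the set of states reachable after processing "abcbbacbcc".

{s0, s1, s2, s4, s5, s6, s7}

Start in {s0}.
Read 'a': {s0} → {s4, s5, s8}.
Read 'b': {s4, s5, s8} → {s2, s3, s7, s8}.
Read 'c': {s2, s3, s7, s8} → {s1, s3, s4, s5, s6, s7, s8}.
Read 'b': {s1, s3, s4, s5, s6, s7, s8} → {s1, s2, s3, s6, s7, s8}.
Read 'b': {s1, s2, s3, s6, s7, s8} → {s1, s2, s3, s6, s7, s8}.
Read 'a': {s1, s2, s3, s6, s7, s8} → {s2, s3, s4, s5, s6}.
Read 'c': {s2, s3, s4, s5, s6} → {s0, s1, s4, s5, s7}.
Read 'b': {s0, s1, s4, s5, s7} → {s1, s2, s3, s4, s7}.
Read 'c': {s1, s2, s3, s4, s7} → {s1, s2, s4, s5, s6, s7}.
Read 'c': {s1, s2, s4, s5, s6, s7} → {s0, s1, s2, s4, s5, s6, s7}.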